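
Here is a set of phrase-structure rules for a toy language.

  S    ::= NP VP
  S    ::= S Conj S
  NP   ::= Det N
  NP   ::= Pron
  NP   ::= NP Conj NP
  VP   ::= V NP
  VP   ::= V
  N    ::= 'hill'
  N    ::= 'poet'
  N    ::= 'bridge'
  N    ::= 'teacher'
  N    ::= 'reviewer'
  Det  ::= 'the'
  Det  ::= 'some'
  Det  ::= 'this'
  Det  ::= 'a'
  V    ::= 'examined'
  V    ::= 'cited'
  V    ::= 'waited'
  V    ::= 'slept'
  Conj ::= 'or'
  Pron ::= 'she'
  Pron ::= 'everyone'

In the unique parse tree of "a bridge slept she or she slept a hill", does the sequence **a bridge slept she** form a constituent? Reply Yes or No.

Yes

[S [S [NP [Det a] [N bridge]] [VP [V slept] [NP [Pron she]]]] [Conj or] [S [NP [Pron she]] [VP [V slept] [NP [Det a] [N hill]]]]]
The words 'a bridge slept she' are exhaustively dominated by a single S node (built by S → NP VP), so they form a constituent.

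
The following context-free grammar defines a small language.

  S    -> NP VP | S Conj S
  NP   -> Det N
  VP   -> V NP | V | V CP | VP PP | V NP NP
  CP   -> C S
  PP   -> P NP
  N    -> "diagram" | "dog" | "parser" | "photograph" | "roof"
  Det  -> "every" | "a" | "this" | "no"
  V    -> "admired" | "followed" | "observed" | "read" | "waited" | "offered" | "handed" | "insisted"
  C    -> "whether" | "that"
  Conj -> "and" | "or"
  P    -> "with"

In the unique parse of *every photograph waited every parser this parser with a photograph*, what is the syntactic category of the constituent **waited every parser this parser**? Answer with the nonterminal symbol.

S
  NP
    Det: every
    N: photograph
  VP
    VP
      V: waited
      NP
        Det: every
        N: parser
      NP
        Det: this
        N: parser
    PP
      P: with
      NP
        Det: a
        N: photograph
The span 'waited every parser this parser' is the VP node built by VP → V NP NP.

VP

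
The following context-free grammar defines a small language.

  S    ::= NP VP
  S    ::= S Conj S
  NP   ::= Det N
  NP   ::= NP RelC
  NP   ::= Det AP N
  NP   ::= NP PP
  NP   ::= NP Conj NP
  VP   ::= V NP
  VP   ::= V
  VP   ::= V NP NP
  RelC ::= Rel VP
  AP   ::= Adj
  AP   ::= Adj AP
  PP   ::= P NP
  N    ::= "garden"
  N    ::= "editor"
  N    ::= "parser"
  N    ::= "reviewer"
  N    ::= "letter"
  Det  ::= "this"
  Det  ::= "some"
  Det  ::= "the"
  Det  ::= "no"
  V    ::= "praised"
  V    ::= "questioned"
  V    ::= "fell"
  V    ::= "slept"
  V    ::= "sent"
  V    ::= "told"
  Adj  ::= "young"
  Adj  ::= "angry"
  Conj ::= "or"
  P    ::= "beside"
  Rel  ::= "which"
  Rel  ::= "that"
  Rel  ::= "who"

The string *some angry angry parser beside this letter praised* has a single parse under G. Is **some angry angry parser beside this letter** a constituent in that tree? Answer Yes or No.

Yes

[S [NP [NP [Det some] [AP [Adj angry] [AP [Adj angry]]] [N parser]] [PP [P beside] [NP [Det this] [N letter]]]] [VP [V praised]]]
The words 'some angry angry parser beside this letter' are exhaustively dominated by a single NP node (built by NP → NP PP), so they form a constituent.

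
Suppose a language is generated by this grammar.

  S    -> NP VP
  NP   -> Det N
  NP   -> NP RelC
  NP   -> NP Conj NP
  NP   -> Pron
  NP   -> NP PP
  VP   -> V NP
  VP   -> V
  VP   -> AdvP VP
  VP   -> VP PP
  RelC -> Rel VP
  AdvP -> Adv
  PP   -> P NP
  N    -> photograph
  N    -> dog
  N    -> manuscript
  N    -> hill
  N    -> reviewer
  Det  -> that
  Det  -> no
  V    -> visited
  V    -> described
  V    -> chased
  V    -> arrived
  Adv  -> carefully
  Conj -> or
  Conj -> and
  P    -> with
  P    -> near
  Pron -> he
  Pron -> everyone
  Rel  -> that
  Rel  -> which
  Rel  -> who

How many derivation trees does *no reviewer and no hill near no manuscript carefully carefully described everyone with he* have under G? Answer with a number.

8

Two of the 8 distinct bracketings:
[S [NP [NP [Det no] [N reviewer]] [Conj and] [NP [NP [Det no] [N hill]] [PP [P near] [NP [Det no] [N manuscript]]]]] [VP [AdvP [Adv carefully]] [VP [AdvP [Adv carefully]] [VP [V described] [NP [NP [Pron everyone]] [PP [P with] [NP [Pron he]]]]]]]]
[S [NP [NP [Det no] [N reviewer]] [Conj and] [NP [NP [Det no] [N hill]] [PP [P near] [NP [Det no] [N manuscript]]]]] [VP [AdvP [Adv carefully]] [VP [AdvP [Adv carefully]] [VP [VP [V described] [NP [Pron everyone]]] [PP [P with] [NP [Pron he]]]]]]]
The difference turns on whether VP → VP PP is used at the relevant span, versus an alternative expansion of VP.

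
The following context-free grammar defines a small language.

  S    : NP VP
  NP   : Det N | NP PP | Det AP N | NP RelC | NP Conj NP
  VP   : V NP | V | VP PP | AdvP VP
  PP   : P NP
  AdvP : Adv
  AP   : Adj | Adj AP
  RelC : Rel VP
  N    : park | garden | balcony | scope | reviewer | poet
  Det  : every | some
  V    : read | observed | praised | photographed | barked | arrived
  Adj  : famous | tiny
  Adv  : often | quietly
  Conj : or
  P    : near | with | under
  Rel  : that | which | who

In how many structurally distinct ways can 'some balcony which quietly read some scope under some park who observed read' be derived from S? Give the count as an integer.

Two of the 9 distinct bracketings:
[S [NP [NP [NP [Det some] [N balcony]] [RelC [Rel which] [VP [AdvP [Adv quietly]] [VP [V read] [NP [Det some] [N scope]]]]]] [PP [P under] [NP [NP [Det some] [N park]] [RelC [Rel who] [VP [V observed]]]]]] [VP [V read]]]
[S [NP [NP [Det some] [N balcony]] [RelC [Rel which] [VP [VP [AdvP [Adv quietly]] [VP [V read] [NP [Det some] [N scope]]]] [PP [P under] [NP [NP [Det some] [N park]] [RelC [Rel who] [VP [V observed]]]]]]]] [VP [V read]]]
The difference turns on whether NP → NP PP is used at the relevant span, versus an alternative expansion of NP.

9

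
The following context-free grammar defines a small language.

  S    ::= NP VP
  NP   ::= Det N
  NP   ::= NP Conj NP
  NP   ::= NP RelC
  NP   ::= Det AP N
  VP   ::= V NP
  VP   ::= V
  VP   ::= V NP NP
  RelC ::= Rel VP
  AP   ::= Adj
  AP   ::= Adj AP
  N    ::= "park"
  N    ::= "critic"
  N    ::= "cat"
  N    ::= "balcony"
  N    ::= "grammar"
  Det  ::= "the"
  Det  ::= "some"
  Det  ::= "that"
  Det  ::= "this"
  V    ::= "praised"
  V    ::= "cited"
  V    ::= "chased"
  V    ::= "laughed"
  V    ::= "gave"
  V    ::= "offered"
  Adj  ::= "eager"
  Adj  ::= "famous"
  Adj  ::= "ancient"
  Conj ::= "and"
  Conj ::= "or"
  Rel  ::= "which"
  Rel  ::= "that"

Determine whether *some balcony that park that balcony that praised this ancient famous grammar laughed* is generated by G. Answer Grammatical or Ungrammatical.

Ungrammatical

For S → NP VP, the only prefix that parses as NP is 'some balcony', but the remainder 'that park that balcony that praised this ancient famous grammar laughed' is not a VP under these rules.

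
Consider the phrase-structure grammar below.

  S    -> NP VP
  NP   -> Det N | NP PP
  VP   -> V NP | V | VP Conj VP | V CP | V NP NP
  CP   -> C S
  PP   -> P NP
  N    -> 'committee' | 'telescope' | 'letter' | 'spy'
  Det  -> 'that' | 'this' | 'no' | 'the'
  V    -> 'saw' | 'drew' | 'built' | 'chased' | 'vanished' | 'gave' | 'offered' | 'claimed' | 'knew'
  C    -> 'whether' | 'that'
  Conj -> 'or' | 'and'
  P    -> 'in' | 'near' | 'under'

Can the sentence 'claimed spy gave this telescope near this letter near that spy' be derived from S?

A V word can never sit immediately before an N word in any string this grammar generates, so the substring 'claimed spy' rules out a derivation.

Ungrammatical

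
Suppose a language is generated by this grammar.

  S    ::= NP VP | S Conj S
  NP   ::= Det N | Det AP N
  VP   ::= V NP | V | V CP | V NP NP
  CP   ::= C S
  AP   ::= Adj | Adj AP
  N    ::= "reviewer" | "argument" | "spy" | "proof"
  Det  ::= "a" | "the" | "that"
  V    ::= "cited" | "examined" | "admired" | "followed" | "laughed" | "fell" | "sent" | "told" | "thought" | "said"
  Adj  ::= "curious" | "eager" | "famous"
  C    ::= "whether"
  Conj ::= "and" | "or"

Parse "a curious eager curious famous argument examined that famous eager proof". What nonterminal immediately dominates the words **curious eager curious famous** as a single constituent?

[S [NP [Det a] [AP [Adj curious] [AP [Adj eager] [AP [Adj curious] [AP [Adj famous]]]]] [N argument]] [VP [V examined] [NP [Det that] [AP [Adj famous] [AP [Adj eager]]] [N proof]]]]
The span 'curious eager curious famous' is the AP node built by AP → Adj AP.

AP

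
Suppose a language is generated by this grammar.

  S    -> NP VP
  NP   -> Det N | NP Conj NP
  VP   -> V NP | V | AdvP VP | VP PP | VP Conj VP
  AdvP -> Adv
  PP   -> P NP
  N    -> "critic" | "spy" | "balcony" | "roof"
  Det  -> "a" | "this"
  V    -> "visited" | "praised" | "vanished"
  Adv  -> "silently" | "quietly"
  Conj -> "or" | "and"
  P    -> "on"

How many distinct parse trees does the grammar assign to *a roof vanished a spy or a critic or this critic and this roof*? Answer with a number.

5

Two of the 5 distinct bracketings:
[S [NP [Det a] [N roof]] [VP [V vanished] [NP [NP [Det a] [N spy]] [Conj or] [NP [NP [Det a] [N critic]] [Conj or] [NP [NP [Det this] [N critic]] [Conj and] [NP [Det this] [N roof]]]]]]]
[S [NP [Det a] [N roof]] [VP [V vanished] [NP [NP [Det a] [N spy]] [Conj or] [NP [NP [NP [Det a] [N critic]] [Conj or] [NP [Det this] [N critic]]] [Conj and] [NP [Det this] [N roof]]]]]]
The trees differ in how a recursive rule is bracketed over the same span.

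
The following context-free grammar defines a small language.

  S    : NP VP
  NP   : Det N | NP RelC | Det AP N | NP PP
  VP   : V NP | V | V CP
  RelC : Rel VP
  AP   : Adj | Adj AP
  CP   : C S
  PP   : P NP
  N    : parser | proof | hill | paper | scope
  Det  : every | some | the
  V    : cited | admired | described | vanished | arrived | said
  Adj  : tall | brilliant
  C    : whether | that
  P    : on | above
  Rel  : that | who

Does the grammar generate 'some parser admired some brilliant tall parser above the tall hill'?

Grammatical

S
  NP
    Det: some
    N: parser
  VP
    V: admired
    NP
      NP
        Det: some
        AP
          Adj: brilliant
          AP
            Adj: tall
        N: parser
      PP
        P: above
        NP
          Det: the
          AP
            Adj: tall
          N: hill
The bracketing above is licensed at every node by one of the given productions, with S at the root.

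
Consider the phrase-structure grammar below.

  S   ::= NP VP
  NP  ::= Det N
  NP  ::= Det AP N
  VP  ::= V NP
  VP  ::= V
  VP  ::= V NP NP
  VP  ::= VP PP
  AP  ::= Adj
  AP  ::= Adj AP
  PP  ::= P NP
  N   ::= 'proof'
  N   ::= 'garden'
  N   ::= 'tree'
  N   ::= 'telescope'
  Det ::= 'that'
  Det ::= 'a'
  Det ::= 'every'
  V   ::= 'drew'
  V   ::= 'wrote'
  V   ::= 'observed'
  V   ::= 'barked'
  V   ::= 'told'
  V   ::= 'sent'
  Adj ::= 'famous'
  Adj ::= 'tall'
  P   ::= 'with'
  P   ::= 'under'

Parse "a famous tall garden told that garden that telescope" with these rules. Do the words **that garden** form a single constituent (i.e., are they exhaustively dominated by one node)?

[S [NP [Det a] [AP [Adj famous] [AP [Adj tall]]] [N garden]] [VP [V told] [NP [Det that] [N garden]] [NP [Det that] [N telescope]]]]
The words 'that garden' are exhaustively dominated by a single NP node (built by NP → Det N), so they form a constituent.

Yes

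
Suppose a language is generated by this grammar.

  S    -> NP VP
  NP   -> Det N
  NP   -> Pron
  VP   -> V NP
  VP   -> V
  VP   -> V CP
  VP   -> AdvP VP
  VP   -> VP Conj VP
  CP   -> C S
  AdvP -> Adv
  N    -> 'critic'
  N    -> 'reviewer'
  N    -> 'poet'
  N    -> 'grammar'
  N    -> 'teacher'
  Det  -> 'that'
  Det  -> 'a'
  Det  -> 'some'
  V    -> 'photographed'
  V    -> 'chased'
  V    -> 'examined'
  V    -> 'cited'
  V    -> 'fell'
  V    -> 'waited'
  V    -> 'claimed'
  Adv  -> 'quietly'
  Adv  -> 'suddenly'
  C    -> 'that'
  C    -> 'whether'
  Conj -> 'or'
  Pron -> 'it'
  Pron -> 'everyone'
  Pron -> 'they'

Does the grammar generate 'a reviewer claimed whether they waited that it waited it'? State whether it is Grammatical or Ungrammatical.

[S [NP [Det a] [N reviewer]] [VP [V claimed] [CP [C whether] [S [NP [Pron they]] [VP [V waited] [CP [C that] [S [NP [Pron it]] [VP [V waited] [NP [Pron it]]]]]]]]]]
Every word is introduced by a lexical rule and the phrasal rules combine the resulting categories into a single S.

Grammatical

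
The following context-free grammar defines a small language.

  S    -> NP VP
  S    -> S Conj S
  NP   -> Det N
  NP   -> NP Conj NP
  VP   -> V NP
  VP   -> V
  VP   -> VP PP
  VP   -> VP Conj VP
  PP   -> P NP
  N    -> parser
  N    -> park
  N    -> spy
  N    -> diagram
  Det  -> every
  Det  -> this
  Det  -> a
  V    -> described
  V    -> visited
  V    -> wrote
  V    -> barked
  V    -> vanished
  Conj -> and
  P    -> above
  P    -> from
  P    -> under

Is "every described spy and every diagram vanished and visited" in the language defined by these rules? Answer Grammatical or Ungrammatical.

Ungrammatical

A Det word can never sit immediately before a V word in any string this grammar generates, so the substring 'every described' rules out a derivation.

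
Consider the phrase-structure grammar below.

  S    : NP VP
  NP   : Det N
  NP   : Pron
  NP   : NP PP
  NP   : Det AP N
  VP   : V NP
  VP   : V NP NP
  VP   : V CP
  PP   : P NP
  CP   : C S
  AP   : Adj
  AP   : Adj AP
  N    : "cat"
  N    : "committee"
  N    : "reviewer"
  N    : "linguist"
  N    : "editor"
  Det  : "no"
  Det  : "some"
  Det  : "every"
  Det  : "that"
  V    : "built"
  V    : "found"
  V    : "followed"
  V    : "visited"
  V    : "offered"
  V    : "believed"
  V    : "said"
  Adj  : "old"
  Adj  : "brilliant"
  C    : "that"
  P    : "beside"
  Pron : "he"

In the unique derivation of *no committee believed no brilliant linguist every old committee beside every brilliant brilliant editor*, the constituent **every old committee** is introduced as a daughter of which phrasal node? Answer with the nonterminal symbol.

NP

S
  NP
    Det: no
    N: committee
  VP
    V: believed
    NP
      Det: no
      AP
        Adj: brilliant
      N: linguist
    NP
      NP
        Det: every
        AP
          Adj: old
        N: committee
      PP
        P: beside
        NP
          Det: every
          AP
            Adj: brilliant
            AP
              Adj: brilliant
          N: editor
The span 'every old committee' is the NP node built by NP → Det AP N.
Its mother is the NP built by NP → NP PP.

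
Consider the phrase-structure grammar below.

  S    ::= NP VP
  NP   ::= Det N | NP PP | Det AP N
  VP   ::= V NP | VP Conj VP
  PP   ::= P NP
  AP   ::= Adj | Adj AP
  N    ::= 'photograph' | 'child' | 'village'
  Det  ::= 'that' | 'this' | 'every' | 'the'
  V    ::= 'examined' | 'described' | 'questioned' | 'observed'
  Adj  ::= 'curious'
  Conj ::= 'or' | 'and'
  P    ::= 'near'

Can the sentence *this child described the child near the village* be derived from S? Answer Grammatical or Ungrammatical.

S
  NP
    Det: this
    N: child
  VP
    V: described
    NP
      NP
        Det: the
        N: child
      PP
        P: near
        NP
          Det: the
          N: village
Every word is introduced by a lexical rule and the phrasal rules combine the resulting categories into a single S.

Grammatical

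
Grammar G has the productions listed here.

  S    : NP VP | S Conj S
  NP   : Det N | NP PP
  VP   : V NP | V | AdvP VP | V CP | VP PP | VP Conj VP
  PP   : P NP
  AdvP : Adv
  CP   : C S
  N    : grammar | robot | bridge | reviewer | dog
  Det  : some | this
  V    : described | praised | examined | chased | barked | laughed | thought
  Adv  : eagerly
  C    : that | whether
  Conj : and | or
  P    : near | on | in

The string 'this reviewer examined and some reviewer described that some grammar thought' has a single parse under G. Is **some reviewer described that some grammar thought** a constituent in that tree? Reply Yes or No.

Yes

[S [S [NP [Det this] [N reviewer]] [VP [V examined]]] [Conj and] [S [NP [Det some] [N reviewer]] [VP [V described] [CP [C that] [S [NP [Det some] [N grammar]] [VP [V thought]]]]]]]
The words 'some reviewer described that some grammar thought' are exhaustively dominated by a single S node (built by S → NP VP), so they form a constituent.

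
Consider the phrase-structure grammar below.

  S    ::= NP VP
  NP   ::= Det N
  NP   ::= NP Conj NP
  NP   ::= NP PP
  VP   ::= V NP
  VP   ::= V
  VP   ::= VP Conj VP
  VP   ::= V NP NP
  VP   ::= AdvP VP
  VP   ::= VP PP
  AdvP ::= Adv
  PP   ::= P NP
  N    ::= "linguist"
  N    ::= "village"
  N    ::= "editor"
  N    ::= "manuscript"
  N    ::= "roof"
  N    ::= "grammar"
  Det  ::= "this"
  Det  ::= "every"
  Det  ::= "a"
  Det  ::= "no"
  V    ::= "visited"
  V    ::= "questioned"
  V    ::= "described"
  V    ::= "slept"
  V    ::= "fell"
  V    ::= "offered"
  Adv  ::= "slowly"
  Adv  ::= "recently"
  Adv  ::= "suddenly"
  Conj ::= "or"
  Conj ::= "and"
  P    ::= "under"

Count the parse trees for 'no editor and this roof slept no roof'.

1

[S [NP [NP [Det no] [N editor]] [Conj and] [NP [Det this] [N roof]]] [VP [V slept] [NP [Det no] [N roof]]]]
No rule offers an alternative attachment or grouping for any span, so this is the only derivation.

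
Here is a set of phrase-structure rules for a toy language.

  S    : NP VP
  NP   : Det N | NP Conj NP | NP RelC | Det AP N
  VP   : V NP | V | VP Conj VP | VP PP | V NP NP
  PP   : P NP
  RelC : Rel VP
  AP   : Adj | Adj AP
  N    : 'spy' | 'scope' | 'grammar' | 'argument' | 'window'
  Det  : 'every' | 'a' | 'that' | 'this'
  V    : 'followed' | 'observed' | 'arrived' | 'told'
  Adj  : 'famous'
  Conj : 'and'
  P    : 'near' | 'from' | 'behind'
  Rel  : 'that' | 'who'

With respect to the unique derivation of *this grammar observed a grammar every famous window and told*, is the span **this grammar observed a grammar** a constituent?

No

[S [NP [Det this] [N grammar]] [VP [VP [V observed] [NP [Det a] [N grammar]] [NP [Det every] [AP [Adj famous]] [N window]]] [Conj and] [VP [V told]]]]
The smallest constituent containing 'this grammar observed a grammar' is the S spanning 'this grammar observed a grammar every famous window and told'; no single node in the tree dominates exactly the given words.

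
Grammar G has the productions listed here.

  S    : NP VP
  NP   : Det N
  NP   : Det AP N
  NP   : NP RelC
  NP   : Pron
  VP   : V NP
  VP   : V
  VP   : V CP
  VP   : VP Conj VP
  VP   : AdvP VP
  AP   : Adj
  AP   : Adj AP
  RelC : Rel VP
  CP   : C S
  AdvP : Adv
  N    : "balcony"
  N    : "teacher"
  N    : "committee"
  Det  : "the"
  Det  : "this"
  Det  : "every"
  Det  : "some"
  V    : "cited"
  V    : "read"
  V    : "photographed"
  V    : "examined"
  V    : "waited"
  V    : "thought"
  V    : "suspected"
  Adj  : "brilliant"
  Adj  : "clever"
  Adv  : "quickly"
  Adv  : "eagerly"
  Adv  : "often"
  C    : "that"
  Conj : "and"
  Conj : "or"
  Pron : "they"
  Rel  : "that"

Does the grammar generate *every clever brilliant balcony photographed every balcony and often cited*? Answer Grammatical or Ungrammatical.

[S [NP [Det every] [AP [Adj clever] [AP [Adj brilliant]]] [N balcony]] [VP [VP [V photographed] [NP [Det every] [N balcony]]] [Conj and] [VP [AdvP [Adv often]] [VP [V cited]]]]]
Each bracket corresponds to one application of a listed rule, so the string is derivable from S.

Grammatical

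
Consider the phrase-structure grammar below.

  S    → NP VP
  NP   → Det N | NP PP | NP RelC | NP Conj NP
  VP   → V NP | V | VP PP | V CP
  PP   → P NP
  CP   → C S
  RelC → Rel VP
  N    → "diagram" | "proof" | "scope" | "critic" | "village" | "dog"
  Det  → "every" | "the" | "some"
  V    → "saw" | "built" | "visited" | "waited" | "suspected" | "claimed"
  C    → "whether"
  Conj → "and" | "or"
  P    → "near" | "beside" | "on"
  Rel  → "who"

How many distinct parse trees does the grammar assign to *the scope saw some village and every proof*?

1

[S [NP [Det the] [N scope]] [VP [V saw] [NP [NP [Det some] [N village]] [Conj and] [NP [Det every] [N proof]]]]]
No rule offers an alternative attachment or grouping for any span, so this is the only derivation.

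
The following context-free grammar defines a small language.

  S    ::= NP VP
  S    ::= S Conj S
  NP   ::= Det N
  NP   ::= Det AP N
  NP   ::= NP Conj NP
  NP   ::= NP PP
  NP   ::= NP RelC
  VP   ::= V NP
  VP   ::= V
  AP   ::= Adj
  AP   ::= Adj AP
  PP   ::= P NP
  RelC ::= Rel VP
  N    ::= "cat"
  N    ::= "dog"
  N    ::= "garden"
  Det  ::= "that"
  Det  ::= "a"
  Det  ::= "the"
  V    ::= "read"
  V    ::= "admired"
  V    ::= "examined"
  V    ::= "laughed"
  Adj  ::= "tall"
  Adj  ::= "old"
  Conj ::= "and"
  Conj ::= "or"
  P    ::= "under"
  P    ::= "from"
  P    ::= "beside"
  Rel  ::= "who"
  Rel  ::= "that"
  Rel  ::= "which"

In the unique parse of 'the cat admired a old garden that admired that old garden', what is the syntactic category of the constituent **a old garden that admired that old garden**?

NP

[S [NP [Det the] [N cat]] [VP [V admired] [NP [NP [Det a] [AP [Adj old]] [N garden]] [RelC [Rel that] [VP [V admired] [NP [Det that] [AP [Adj old]] [N garden]]]]]]]
The span 'a old garden that admired that old garden' is the NP node built by NP → NP RelC.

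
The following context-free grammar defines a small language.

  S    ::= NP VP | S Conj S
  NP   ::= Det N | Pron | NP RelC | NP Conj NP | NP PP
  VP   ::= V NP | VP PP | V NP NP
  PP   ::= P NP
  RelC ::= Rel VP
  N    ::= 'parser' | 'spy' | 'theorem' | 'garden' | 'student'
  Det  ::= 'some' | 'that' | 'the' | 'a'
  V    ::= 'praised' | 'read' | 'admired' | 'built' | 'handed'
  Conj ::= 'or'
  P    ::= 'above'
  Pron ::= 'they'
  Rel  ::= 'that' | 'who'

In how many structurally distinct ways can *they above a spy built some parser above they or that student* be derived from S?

3

Two of the 3 distinct bracketings:
[S [NP [NP [Pron they]] [PP [P above] [NP [Det a] [N spy]]]] [VP [V built] [NP [NP [NP [Det some] [N parser]] [PP [P above] [NP [Pron they]]]] [Conj or] [NP [Det that] [N student]]]]]
[S [NP [NP [Pron they]] [PP [P above] [NP [Det a] [N spy]]]] [VP [V built] [NP [NP [Det some] [N parser]] [PP [P above] [NP [NP [Pron they]] [Conj or] [NP [Det that] [N student]]]]]]]
The trees differ in how a recursive rule is bracketed over the same span.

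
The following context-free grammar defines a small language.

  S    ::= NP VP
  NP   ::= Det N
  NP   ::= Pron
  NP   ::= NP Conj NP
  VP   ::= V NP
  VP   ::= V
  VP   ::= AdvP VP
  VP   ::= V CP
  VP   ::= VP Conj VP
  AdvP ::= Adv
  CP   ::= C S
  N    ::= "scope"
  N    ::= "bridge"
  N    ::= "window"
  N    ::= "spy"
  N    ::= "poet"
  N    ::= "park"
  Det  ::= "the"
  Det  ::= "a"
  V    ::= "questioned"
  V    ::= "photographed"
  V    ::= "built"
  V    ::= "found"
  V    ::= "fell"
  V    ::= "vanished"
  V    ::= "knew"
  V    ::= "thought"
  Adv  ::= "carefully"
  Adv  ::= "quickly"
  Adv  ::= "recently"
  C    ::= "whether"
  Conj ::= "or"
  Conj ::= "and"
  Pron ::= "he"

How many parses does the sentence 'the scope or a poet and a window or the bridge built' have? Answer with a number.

Two of the 5 distinct bracketings:
[S [NP [NP [Det the] [N scope]] [Conj or] [NP [NP [Det a] [N poet]] [Conj and] [NP [NP [Det a] [N window]] [Conj or] [NP [Det the] [N bridge]]]]] [VP [V built]]]
[S [NP [NP [Det the] [N scope]] [Conj or] [NP [NP [NP [Det a] [N poet]] [Conj and] [NP [Det a] [N window]]] [Conj or] [NP [Det the] [N bridge]]]] [VP [V built]]]
The trees differ in how a recursive rule is bracketed over the same span.

5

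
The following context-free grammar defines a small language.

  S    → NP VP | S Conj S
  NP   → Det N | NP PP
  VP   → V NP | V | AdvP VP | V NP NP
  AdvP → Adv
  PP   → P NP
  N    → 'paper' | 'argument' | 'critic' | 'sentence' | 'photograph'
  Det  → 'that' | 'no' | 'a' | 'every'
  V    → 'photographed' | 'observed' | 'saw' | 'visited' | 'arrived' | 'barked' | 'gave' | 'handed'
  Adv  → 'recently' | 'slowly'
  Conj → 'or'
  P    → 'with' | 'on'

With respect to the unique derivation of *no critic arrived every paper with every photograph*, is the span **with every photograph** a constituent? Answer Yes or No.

Yes

[S [NP [Det no] [N critic]] [VP [V arrived] [NP [NP [Det every] [N paper]] [PP [P with] [NP [Det every] [N photograph]]]]]]
The words 'with every photograph' are exhaustively dominated by a single PP node (built by PP → P NP), so they form a constituent.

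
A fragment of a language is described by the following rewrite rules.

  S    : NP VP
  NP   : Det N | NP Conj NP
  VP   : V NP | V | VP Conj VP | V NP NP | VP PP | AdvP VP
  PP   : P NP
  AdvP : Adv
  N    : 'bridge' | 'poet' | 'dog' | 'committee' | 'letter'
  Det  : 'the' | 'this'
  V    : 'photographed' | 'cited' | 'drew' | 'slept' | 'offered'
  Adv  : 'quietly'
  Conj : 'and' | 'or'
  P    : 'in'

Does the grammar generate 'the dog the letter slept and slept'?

Ungrammatical

For S → NP VP, the only prefix that parses as NP is 'the dog', but the remainder 'the letter slept and slept' is not a VP under these rules.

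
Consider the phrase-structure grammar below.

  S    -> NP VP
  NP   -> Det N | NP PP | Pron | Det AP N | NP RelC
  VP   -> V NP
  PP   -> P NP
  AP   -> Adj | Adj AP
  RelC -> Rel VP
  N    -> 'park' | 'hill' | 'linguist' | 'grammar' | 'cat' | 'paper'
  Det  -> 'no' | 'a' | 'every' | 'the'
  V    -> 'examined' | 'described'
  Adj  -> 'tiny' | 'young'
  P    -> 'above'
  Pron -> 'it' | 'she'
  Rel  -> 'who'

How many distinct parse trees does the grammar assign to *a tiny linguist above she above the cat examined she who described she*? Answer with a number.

2

The two bracketings:
[S [NP [NP [Det a] [AP [Adj tiny]] [N linguist]] [PP [P above] [NP [NP [Pron she]] [PP [P above] [NP [Det the] [N cat]]]]]] [VP [V examined] [NP [NP [Pron she]] [RelC [Rel who] [VP [V described] [NP [Pron she]]]]]]]
[S [NP [NP [NP [Det a] [AP [Adj tiny]] [N linguist]] [PP [P above] [NP [Pron she]]]] [PP [P above] [NP [Det the] [N cat]]]] [VP [V examined] [NP [NP [Pron she]] [RelC [Rel who] [VP [V described] [NP [Pron she]]]]]]]
The trees differ in how a recursive rule is bracketed over the same span.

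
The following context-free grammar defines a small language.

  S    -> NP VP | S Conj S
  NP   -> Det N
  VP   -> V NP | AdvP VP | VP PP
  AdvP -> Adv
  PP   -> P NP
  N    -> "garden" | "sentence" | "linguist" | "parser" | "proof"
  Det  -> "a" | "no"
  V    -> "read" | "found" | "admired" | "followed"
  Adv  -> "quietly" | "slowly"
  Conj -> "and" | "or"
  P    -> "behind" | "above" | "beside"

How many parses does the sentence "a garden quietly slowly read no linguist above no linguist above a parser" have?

Two of the 6 distinct bracketings:
[S [NP [Det a] [N garden]] [VP [AdvP [Adv quietly]] [VP [AdvP [Adv slowly]] [VP [VP [VP [V read] [NP [Det no] [N linguist]]] [PP [P above] [NP [Det no] [N linguist]]]] [PP [P above] [NP [Det a] [N parser]]]]]]]
[S [NP [Det a] [N garden]] [VP [AdvP [Adv quietly]] [VP [VP [AdvP [Adv slowly]] [VP [VP [V read] [NP [Det no] [N linguist]]] [PP [P above] [NP [Det no] [N linguist]]]]] [PP [P above] [NP [Det a] [N parser]]]]]]
The trees differ in how a recursive rule is bracketed over the same span.

6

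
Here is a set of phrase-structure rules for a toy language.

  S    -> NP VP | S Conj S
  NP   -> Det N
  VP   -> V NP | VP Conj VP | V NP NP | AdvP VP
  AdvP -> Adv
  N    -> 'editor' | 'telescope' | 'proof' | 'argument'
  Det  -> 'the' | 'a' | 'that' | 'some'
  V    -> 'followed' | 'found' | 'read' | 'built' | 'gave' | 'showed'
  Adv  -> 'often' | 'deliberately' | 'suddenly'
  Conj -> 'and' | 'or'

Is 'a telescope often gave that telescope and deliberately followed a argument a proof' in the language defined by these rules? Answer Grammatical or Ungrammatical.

Grammatical

S
  NP
    Det: a
    N: telescope
  VP
    VP
      AdvP
        Adv: often
      VP
        V: gave
        NP
          Det: that
          N: telescope
    Conj: and
    VP
      AdvP
        Adv: deliberately
      VP
        V: followed
        NP
          Det: a
          N: argument
        NP
          Det: a
          N: proof
The bracketing above is licensed at every node by one of the given productions, with S at the root.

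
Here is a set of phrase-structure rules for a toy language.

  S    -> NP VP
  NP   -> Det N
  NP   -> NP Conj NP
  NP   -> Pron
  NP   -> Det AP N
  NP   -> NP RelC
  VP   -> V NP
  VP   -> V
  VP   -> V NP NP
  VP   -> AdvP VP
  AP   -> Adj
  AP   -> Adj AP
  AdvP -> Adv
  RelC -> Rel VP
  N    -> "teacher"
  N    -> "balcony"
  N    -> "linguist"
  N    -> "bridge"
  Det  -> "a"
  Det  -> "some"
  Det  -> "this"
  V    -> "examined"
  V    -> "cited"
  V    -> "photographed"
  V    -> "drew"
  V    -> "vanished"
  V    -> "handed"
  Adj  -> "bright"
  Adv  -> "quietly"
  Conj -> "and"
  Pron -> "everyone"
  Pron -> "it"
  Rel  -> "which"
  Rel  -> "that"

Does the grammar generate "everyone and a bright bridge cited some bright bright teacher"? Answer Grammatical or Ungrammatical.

[S [NP [NP [Pron everyone]] [Conj and] [NP [Det a] [AP [Adj bright]] [N bridge]]] [VP [V cited] [NP [Det some] [AP [Adj bright] [AP [Adj bright]]] [N teacher]]]]
Every word is introduced by a lexical rule and the phrasal rules combine the resulting categories into a single S.

Grammatical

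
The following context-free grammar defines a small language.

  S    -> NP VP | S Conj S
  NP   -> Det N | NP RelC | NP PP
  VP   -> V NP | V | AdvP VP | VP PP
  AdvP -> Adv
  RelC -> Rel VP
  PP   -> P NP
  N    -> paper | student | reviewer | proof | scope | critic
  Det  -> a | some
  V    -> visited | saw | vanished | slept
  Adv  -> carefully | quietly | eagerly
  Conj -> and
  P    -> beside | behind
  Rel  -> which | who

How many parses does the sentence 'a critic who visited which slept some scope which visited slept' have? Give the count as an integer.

The two bracketings:
[S [NP [NP [NP [Det a] [N critic]] [RelC [Rel who] [VP [V visited]]]] [RelC [Rel which] [VP [V slept] [NP [NP [Det some] [N scope]] [RelC [Rel which] [VP [V visited]]]]]]] [VP [V slept]]]
[S [NP [NP [NP [NP [Det a] [N critic]] [RelC [Rel who] [VP [V visited]]]] [RelC [Rel which] [VP [V slept] [NP [Det some] [N scope]]]]] [RelC [Rel which] [VP [V visited]]]] [VP [V slept]]]
The trees differ in how a recursive rule is bracketed over the same span.

2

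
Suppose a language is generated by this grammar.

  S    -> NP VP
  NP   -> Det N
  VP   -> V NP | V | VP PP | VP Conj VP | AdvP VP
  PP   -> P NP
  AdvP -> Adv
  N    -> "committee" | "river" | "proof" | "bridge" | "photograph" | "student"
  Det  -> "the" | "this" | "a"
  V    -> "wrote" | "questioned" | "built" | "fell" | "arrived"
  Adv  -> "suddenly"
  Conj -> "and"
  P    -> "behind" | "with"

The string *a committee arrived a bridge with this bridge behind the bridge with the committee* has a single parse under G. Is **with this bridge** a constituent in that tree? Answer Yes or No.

[S [NP [Det a] [N committee]] [VP [VP [VP [VP [V arrived] [NP [Det a] [N bridge]]] [PP [P with] [NP [Det this] [N bridge]]]] [PP [P behind] [NP [Det the] [N bridge]]]] [PP [P with] [NP [Det the] [N committee]]]]]
The words 'with this bridge' are exhaustively dominated by a single PP node (built by PP → P NP), so they form a constituent.

Yes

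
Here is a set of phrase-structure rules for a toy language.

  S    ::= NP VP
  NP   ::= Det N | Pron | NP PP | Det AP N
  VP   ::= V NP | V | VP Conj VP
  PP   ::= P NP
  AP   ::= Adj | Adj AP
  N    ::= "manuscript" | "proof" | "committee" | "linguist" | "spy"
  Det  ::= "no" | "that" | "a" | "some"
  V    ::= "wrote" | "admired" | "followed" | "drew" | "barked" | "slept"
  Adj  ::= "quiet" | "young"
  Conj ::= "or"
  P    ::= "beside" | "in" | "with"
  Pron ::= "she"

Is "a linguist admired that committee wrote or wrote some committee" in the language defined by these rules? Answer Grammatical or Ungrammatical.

For S → NP VP, the only prefix that parses as NP is 'a linguist', but the remainder 'admired that committee wrote or wrote some committee' is not a VP under these rules.

Ungrammatical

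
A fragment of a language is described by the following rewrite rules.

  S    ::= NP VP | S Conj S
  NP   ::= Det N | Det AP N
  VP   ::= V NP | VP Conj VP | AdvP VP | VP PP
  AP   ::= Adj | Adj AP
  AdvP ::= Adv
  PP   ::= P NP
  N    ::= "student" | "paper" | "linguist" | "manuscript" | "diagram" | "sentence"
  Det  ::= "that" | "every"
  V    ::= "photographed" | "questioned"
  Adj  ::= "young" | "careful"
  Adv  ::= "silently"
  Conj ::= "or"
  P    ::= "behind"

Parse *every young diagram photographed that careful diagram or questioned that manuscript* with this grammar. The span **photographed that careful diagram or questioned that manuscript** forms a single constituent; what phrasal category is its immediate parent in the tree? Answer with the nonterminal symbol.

S

S
  NP
    Det: every
    AP
      Adj: young
    N: diagram
  VP
    VP
      V: photographed
      NP
        Det: that
        AP
          Adj: careful
        N: diagram
    Conj: or
    VP
      V: questioned
      NP
        Det: that
        N: manuscript
The span 'photographed that careful diagram or questioned that manuscript' is the VP node built by VP → VP Conj VP.
Its mother is the S built by S → NP VP.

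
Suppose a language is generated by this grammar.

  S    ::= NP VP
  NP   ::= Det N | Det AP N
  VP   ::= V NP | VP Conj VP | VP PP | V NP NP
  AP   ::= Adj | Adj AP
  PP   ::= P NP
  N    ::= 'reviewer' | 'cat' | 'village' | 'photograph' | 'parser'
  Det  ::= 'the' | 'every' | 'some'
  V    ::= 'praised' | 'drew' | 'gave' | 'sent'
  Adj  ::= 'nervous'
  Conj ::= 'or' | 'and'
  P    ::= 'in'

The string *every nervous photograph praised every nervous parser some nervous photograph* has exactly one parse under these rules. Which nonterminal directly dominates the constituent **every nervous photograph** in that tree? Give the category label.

S

[S [NP [Det every] [AP [Adj nervous]] [N photograph]] [VP [V praised] [NP [Det every] [AP [Adj nervous]] [N parser]] [NP [Det some] [AP [Adj nervous]] [N photograph]]]]
The span 'every nervous photograph' is the NP node built by NP → Det AP N.
Its mother is the S built by S → NP VP.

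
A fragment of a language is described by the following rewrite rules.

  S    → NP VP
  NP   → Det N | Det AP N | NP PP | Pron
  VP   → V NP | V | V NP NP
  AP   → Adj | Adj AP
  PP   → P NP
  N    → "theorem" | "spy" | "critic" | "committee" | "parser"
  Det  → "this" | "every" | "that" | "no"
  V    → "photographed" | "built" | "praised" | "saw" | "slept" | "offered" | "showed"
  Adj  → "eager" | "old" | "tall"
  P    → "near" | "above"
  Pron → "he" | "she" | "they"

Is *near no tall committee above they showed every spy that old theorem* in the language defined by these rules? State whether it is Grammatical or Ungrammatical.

For S → NP VP, no prefix of the string parses as an NP.

Ungrammatical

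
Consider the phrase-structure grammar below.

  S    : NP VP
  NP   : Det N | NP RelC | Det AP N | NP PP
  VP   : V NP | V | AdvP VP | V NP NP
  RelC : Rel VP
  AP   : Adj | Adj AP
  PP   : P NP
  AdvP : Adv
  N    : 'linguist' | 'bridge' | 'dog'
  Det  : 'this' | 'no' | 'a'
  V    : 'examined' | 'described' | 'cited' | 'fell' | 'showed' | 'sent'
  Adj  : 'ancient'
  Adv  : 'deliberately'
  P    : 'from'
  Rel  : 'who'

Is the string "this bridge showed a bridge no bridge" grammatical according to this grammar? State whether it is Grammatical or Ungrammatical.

[S [NP [Det this] [N bridge]] [VP [V showed] [NP [Det a] [N bridge]] [NP [Det no] [N bridge]]]]
Every word is introduced by a lexical rule and the phrasal rules combine the resulting categories into a single S.

Grammatical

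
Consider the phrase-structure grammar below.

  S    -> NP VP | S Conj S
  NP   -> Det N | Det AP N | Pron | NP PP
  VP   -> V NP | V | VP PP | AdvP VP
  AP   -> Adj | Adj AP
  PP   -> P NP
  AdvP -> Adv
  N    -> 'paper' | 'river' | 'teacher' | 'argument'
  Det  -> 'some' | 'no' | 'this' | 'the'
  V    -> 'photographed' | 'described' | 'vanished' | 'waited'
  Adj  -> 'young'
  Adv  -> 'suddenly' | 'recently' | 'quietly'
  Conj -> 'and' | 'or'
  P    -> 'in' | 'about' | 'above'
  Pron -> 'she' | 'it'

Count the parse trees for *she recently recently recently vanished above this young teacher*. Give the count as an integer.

Two of the 4 distinct bracketings:
[S [NP [Pron she]] [VP [VP [AdvP [Adv recently]] [VP [AdvP [Adv recently]] [VP [AdvP [Adv recently]] [VP [V vanished]]]]] [PP [P above] [NP [Det this] [AP [Adj young]] [N teacher]]]]]
[S [NP [Pron she]] [VP [AdvP [Adv recently]] [VP [VP [AdvP [Adv recently]] [VP [AdvP [Adv recently]] [VP [V vanished]]]] [PP [P above] [NP [Det this] [AP [Adj young]] [N teacher]]]]]]
The trees differ in how a recursive rule is bracketed over the same span.

4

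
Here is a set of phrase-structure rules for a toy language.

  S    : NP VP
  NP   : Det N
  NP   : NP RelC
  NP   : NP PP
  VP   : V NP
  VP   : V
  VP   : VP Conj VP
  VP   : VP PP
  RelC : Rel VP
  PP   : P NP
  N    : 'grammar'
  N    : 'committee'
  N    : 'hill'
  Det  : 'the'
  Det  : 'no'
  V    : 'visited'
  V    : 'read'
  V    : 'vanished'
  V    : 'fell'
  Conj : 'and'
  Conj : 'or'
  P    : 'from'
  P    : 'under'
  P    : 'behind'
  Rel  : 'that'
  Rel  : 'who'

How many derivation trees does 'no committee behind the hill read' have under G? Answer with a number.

1

[S [NP [NP [Det no] [N committee]] [PP [P behind] [NP [Det the] [N hill]]]] [VP [V read]]]
No rule offers an alternative attachment or grouping for any span, so this is the only derivation.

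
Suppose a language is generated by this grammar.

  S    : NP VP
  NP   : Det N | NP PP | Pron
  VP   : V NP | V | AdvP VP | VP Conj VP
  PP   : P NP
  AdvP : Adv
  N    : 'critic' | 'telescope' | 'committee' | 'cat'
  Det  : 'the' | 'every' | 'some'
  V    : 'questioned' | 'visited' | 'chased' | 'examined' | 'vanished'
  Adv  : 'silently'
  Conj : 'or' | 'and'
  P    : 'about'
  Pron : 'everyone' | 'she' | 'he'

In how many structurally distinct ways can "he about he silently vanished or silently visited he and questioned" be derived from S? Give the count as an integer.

Two of the 7 distinct bracketings:
[S [NP [NP [Pron he]] [PP [P about] [NP [Pron he]]]] [VP [AdvP [Adv silently]] [VP [VP [V vanished]] [Conj or] [VP [AdvP [Adv silently]] [VP [VP [V visited] [NP [Pron he]]] [Conj and] [VP [V questioned]]]]]]]
[S [NP [NP [Pron he]] [PP [P about] [NP [Pron he]]]] [VP [AdvP [Adv silently]] [VP [VP [V vanished]] [Conj or] [VP [VP [AdvP [Adv silently]] [VP [V visited] [NP [Pron he]]]] [Conj and] [VP [V questioned]]]]]]
The trees differ in how a recursive rule is bracketed over the same span.

7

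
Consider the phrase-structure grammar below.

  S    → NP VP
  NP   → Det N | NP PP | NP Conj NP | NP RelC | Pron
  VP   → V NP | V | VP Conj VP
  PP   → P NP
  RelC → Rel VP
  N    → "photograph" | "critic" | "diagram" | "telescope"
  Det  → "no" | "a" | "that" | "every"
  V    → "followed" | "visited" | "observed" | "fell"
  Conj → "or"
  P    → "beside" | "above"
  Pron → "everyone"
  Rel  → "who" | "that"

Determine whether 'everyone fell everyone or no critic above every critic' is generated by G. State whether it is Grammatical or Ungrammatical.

Grammatical

S
  NP
    Pron: everyone
  VP
    V: fell
    NP
      NP
        NP
          Pron: everyone
        Conj: or
        NP
          Det: no
          N: critic
      PP
        P: above
        NP
          Det: every
          N: critic
The bracketing above is licensed at every node by one of the given productions, with S at the root.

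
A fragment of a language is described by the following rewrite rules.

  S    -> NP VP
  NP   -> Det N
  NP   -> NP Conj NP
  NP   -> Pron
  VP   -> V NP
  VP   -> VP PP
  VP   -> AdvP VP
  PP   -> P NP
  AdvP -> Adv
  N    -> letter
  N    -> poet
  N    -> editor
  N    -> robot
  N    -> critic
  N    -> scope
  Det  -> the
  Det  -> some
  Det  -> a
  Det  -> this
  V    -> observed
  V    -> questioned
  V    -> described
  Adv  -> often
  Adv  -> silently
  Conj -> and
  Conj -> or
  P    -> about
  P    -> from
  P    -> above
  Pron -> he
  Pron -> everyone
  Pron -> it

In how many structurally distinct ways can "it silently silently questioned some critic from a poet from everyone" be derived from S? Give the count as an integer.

6

Two of the 6 distinct bracketings:
[S [NP [Pron it]] [VP [VP [VP [AdvP [Adv silently]] [VP [AdvP [Adv silently]] [VP [V questioned] [NP [Det some] [N critic]]]]] [PP [P from] [NP [Det a] [N poet]]]] [PP [P from] [NP [Pron everyone]]]]]
[S [NP [Pron it]] [VP [VP [AdvP [Adv silently]] [VP [VP [AdvP [Adv silently]] [VP [V questioned] [NP [Det some] [N critic]]]] [PP [P from] [NP [Det a] [N poet]]]]] [PP [P from] [NP [Pron everyone]]]]]
The trees differ in how a recursive rule is bracketed over the same span.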